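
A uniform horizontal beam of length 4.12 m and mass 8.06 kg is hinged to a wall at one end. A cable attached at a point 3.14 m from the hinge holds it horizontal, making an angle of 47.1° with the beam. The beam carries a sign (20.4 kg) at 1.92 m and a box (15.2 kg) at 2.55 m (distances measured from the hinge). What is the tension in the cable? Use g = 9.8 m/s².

Taking torques about the hinge:
Beam weight: 8.06 × 9.8 = 78.99 N down at 2.06 m → arm 2.06 m, τ = 78.99 × 2.06 = 162.7 N·m clockwise.
Sign: 20.4 × 9.8 = 199.9 N down at 1.92 m → arm 1.92 m, τ = 199.9 × 1.92 = 383.8 N·m clockwise.
Box: 15.2 × 9.8 = 149 N down at 2.55 m → arm 2.55 m, τ = 149 × 2.55 = 379.9 N·m clockwise.
Total clockwise load moment = 926.4 N·m.
The cable tension T acts at 3.14 m; only its component perpendicular to the beam, T sinθ, produces torque. sin 47.1° = 0.7325.
For rotational equilibrium, T × 3.14 × 0.7325 = 926.4, so T = 926.4 / 2.3 = 403 N.

T ≈ 403 N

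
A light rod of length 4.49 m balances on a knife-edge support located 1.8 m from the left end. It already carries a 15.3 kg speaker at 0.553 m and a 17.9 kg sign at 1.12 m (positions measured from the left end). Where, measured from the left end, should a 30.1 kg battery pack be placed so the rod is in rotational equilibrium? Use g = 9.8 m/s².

x ≈ 2.84 m from the left end

Take moments about the knife-edge support (at 1.8 m from the left end).
Speaker: 15.3 × 9.8 = 149.9 N down at 0.553 m → arm 1.247 m, τ = 149.9 × 1.247 = 186.9 N·m counterclockwise.
Sign: 17.9 × 9.8 = 175.4 N down at 1.12 m → arm 0.68 m, τ = 175.4 × 0.68 = 119.3 N·m counterclockwise.
Net moment of existing loads = 306.2 N·m counterclockwise.
The battery pack weighs 30.1 × 9.8 = 295 N and must supply an equal clockwise moment, so its lever arm about the knife-edge support is 306.2 / 295 = 1.04 m.
That puts it at 1.8 + 1.04 = 2.84 m from the left end.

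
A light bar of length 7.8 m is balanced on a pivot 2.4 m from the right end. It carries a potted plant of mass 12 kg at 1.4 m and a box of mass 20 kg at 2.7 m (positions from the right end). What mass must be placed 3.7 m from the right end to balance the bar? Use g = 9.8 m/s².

m ≈ 4.62 kg

Take moments about the pivot (at 2.4 m from the right end).
Potted plant: 12 × 9.8 = 117.6 N down at 1.4 m → arm 1 m, τ = 117.6 × 1 = 117.6 N·m clockwise.
Box: 20 × 9.8 = 196 N down at 2.7 m → arm 0.3 m, τ = 196 × 0.3 = 58.8 N·m counterclockwise.
Net moment of known loads = 58.8 N·m clockwise.
An unknown mass m at 3.7 m has arm 1.3 m; its moment is m·g·1.3 counterclockwise.
For rotational equilibrium, m × 9.8 × 1.3 = 58.8, so m = 58.8 / (9.8 × 1.3) = 4.62 kg.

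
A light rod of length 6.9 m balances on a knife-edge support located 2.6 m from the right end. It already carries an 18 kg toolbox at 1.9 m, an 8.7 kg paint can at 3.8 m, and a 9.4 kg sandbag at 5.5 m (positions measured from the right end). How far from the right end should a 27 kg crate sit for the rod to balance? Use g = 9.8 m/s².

Taking torques about the knife-edge support (at 2.6 m from the right end):
Toolbox: 18 × 9.8 = 176.4 N down at 1.9 m → arm 0.7 m, τ = 176.4 × 0.7 = 123.5 N·m clockwise.
Paint can: 8.7 × 9.8 = 85.26 N down at 3.8 m → arm 1.2 m, τ = 85.26 × 1.2 = 102.3 N·m counterclockwise.
Sandbag: 9.4 × 9.8 = 92.12 N down at 5.5 m → arm 2.9 m, τ = 92.12 × 2.9 = 267.1 N·m counterclockwise.
Net moment of existing loads = 245.9 N·m counterclockwise.
The crate weighs 27 × 9.8 = 264.6 N and must supply an equal clockwise moment, so its lever arm about the knife-edge support is 245.9 / 264.6 = 0.929 m.
That puts it at 2.6 − 0.929 = 1.67 m from the right end.

x ≈ 1.67 m from the right end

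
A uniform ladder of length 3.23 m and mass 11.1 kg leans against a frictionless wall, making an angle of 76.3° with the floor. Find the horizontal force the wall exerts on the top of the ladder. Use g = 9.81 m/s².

N_wall ≈ 13.3 N

Taking torques about the foot of the ladder:
Ladder weight 11.1×9.81 = 108.9 N acts at 1.615 m along the ladder; its horizontal arm is 1.615·cos76.3° = 0.3825 m → τ = 41.65 N·m clockwise.
Wall normal N acts horizontally at the top; its moment arm is the height L sinθ = 3.23·sin76.3° = 3.138 m, counterclockwise.
Balancing moments: N × 3.138 = 41.65, giving N = 13.3 N.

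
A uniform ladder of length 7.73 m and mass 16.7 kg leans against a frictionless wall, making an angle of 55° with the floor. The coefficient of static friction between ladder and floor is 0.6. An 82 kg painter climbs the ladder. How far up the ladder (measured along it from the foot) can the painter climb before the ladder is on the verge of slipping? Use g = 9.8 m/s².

d ≈ 7.19 m

About the foot of the ladder:
Ladder weight 16.7×9.8 = 163.7 N acts at 3.865 m along the ladder; its horizontal arm is 3.865·cos55° = 2.217 m → τ = 362.9 N·m clockwise.
Painter weight 82×9.8 = 803.6 N at distance d → arm d·cos55° → τ = 803.6·d·0.5736 clockwise.
Wall normal N at the top has arm L sinθ = 6.332 m counterclockwise, so Στ = 0 gives N·6.332 = 362.9 + 460.9·d.
ΣFy = 0 ⇒ N_floor = 967.3 N, so the maximum friction is μ_s·N_floor = 0.6×967.3 = 580.4 N. ΣFx = 0 ⇒ N_wall = f, so at the slipping point N = 580.4 N.
Substituting: 580.4×6.332 = 362.9 + 460.9·d ⇒ d = (3675 − 362.9) / 460.9 = 7.19 m.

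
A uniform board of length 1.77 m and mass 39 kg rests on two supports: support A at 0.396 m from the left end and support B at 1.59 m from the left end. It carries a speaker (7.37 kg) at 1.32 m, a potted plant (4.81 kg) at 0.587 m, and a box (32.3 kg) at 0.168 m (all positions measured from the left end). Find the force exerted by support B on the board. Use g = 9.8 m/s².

About support A:
Beam weight: 39 × 9.8 = 382.2 N down at 0.885 m → arm 0.489 m, τ = 382.2 × 0.489 = 186.9 N·m clockwise.
Speaker: 7.37 × 9.8 = 72.23 N down at 1.32 m → arm 0.924 m, τ = 72.23 × 0.924 = 66.74 N·m clockwise.
Potted plant: 4.81 × 9.8 = 47.14 N down at 0.587 m → arm 0.191 m, τ = 47.14 × 0.191 = 9.004 N·m clockwise.
Box: 32.3 × 9.8 = 316.5 N down at 0.168 m → arm 0.228 m, τ = 316.5 × 0.228 = 72.16 N·m counterclockwise.
Net load moment about support A = 190.5 N·m clockwise.
Reaction R at support B is upward at 1.59 m, arm 1.194 m → moment R × 1.194 counterclockwise.
Balancing moments: R × 1.194 = 190.5, giving R = 160 N.

R_B ≈ 160 N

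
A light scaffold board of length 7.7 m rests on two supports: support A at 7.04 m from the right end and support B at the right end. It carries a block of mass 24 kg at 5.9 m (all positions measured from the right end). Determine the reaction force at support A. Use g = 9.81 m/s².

R_A ≈ 197 N

Taking torques about support B:
Block: 24 × 9.81 = 235.4 N down at 5.9 m → arm 5.9 m, τ = 235.4 × 5.9 = 1389 N·m counterclockwise.
Net load moment about support B = 1389 N·m counterclockwise.
Reaction R at support A is upward at 7.04 m, arm 7.04 m → moment R × 7.04 clockwise.
For rotational equilibrium, R × 7.04 = 1389, so R = 197 N.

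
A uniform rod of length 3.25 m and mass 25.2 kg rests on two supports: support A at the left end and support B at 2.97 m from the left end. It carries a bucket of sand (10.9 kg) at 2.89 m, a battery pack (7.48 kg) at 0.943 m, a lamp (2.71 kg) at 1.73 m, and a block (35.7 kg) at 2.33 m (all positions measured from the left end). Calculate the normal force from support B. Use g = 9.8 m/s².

R_B ≈ 552 N

Take moments about support A.
Beam weight: 25.2 × 9.8 = 247 N down at 1.625 m → arm 1.625 m, τ = 247 × 1.625 = 401.4 N·m clockwise.
Bucket of sand: 10.9 × 9.8 = 106.8 N down at 2.89 m → arm 2.89 m, τ = 106.8 × 2.89 = 308.7 N·m clockwise.
Battery pack: 7.48 × 9.8 = 73.3 N down at 0.943 m → arm 0.943 m, τ = 73.3 × 0.943 = 69.12 N·m clockwise.
Lamp: 2.71 × 9.8 = 26.56 N down at 1.73 m → arm 1.73 m, τ = 26.56 × 1.73 = 45.95 N·m clockwise.
Block: 35.7 × 9.8 = 349.9 N down at 2.33 m → arm 2.33 m, τ = 349.9 × 2.33 = 815.3 N·m clockwise.
Net load moment about support A = 1640 N·m clockwise.
Reaction R at support B is upward at 2.97 m, arm 2.97 m → moment R × 2.97 counterclockwise.
Στ = 0 ⇒ R × 2.97 = 1640 ⇒ R = 552 N.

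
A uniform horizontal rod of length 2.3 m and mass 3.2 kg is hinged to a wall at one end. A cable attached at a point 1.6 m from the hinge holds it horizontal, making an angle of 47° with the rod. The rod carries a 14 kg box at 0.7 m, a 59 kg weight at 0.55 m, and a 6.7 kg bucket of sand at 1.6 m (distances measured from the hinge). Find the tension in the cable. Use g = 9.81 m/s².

Sum moments about the hinge (the unknown hinge reaction has zero arm there).
Beam weight: 3.2 × 9.81 = 31.39 N down at 1.15 m → arm 1.15 m, τ = 31.39 × 1.15 = 36.1 N·m clockwise.
Box: 14 × 9.81 = 137.3 N down at 0.7 m → arm 0.7 m, τ = 137.3 × 0.7 = 96.11 N·m clockwise.
Weight: 59 × 9.81 = 578.8 N down at 0.55 m → arm 0.55 m, τ = 578.8 × 0.55 = 318.3 N·m clockwise.
Bucket of sand: 6.7 × 9.81 = 65.73 N down at 1.6 m → arm 1.6 m, τ = 65.73 × 1.6 = 105.2 N·m clockwise.
Total clockwise load moment = 555.7 N·m.
The cable tension T acts at 1.6 m; only its component perpendicular to the rod, T sinθ, produces torque. sin 47° = 0.7314.
Στ = 0 ⇒ T × 1.6 × 0.7314 = 555.7 ⇒ T = 555.7 / 1.17 = 475 N.

T ≈ 475 N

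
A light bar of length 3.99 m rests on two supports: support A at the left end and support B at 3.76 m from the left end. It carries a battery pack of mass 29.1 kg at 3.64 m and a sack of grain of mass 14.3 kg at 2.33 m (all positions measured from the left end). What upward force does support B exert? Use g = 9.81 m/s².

Choose support A as the axis so its reaction then has zero moment arm.
Battery pack: 29.1 × 9.81 = 285.5 N down at 3.64 m → arm 3.64 m, τ = 285.5 × 3.64 = 1039 N·m clockwise.
Sack of grain: 14.3 × 9.81 = 140.3 N down at 2.33 m → arm 2.33 m, τ = 140.3 × 2.33 = 326.9 N·m clockwise.
Net load moment about support A = 1366 N·m clockwise.
Reaction R at support B is upward at 3.76 m, arm 3.76 m → moment R × 3.76 counterclockwise.
Στ = 0 ⇒ R × 3.76 = 1366 ⇒ R = 363 N.

R_B ≈ 363 N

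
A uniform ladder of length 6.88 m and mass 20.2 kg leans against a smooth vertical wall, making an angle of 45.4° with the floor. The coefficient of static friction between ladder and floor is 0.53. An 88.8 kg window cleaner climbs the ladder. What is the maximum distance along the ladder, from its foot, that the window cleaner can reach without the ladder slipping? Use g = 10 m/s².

Take moments about the foot of the ladder.
Ladder weight 20.2×10 = 202 N acts at 3.44 m along the ladder; its horizontal arm is 3.44·cos45.4° = 2.415 m → τ = 487.8 N·m clockwise.
Window cleaner weight 88.8×10 = 888 N at distance d → arm d·cos45.4° → τ = 888·d·0.7022 clockwise.
Wall normal N at the top has arm L sinθ = 4.899 m counterclockwise, so Στ = 0 gives N·4.899 = 487.8 + 623.6·d.
ΣFy = 0 ⇒ N_floor = 1090 N, so the maximum friction is μ_s·N_floor = 0.53×1090 = 577.7 N. ΣFx = 0 ⇒ N_wall = f, so at the slipping point N = 577.7 N.
Substituting: 577.7×4.899 = 487.8 + 623.6·d ⇒ d = (2830 − 487.8) / 623.6 = 3.76 m.

d ≈ 3.76 m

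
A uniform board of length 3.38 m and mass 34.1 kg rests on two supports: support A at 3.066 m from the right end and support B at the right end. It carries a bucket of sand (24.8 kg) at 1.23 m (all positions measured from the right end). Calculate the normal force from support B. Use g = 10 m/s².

Take moments about support A.
Beam weight: 34.1 × 10 = 341 N down at 1.69 m → arm 1.376 m, τ = 341 × 1.376 = 469.2 N·m clockwise.
Bucket of sand: 24.8 × 10 = 248 N down at 1.23 m → arm 1.836 m, τ = 248 × 1.836 = 455.3 N·m clockwise.
Net load moment about support A = 924.5 N·m clockwise.
Reaction R at support B is upward at 0 m, arm 3.066 m → moment R × 3.066 counterclockwise.
Balancing moments: R × 3.066 = 924.5, giving R = 302 N.

R_B ≈ 302 N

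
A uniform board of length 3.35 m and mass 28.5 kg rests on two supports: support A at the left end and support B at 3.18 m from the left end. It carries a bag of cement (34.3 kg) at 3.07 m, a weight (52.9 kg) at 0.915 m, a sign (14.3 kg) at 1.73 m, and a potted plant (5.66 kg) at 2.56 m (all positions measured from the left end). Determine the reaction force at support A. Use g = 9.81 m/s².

R_A ≈ 588 N

Choose support B as the axis so its reaction then has zero moment arm.
Beam weight: 28.5 × 9.81 = 279.6 N down at 1.675 m → arm 1.505 m, τ = 279.6 × 1.505 = 420.8 N·m counterclockwise.
Bag of cement: 34.3 × 9.81 = 336.5 N down at 3.07 m → arm 0.11 m, τ = 336.5 × 0.11 = 37.02 N·m counterclockwise.
Weight: 52.9 × 9.81 = 518.9 N down at 0.915 m → arm 2.265 m, τ = 518.9 × 2.265 = 1175 N·m counterclockwise.
Sign: 14.3 × 9.81 = 140.3 N down at 1.73 m → arm 1.45 m, τ = 140.3 × 1.45 = 203.4 N·m counterclockwise.
Potted plant: 5.66 × 9.81 = 55.52 N down at 2.56 m → arm 0.62 m, τ = 55.52 × 0.62 = 34.42 N·m counterclockwise.
Net load moment about support B = 1871 N·m counterclockwise.
Reaction R at support A is upward at 0 m, arm 3.18 m → moment R × 3.18 clockwise.
Setting net torque to zero: R × 3.18 = 1871 → R = 588 N.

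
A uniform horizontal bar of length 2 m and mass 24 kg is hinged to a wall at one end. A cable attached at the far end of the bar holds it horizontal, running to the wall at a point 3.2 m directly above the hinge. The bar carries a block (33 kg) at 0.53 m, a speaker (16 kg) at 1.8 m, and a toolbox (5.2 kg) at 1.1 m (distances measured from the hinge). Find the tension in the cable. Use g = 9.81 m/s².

T ≈ 440 N

Sum moments about the hinge (the unknown hinge reaction has zero arm there).
Beam weight: 24 × 9.81 = 235.4 N down at 1 m → arm 1 m, τ = 235.4 × 1 = 235.4 N·m clockwise.
Block: 33 × 9.81 = 323.7 N down at 0.53 m → arm 0.53 m, τ = 323.7 × 0.53 = 171.6 N·m clockwise.
Speaker: 16 × 9.81 = 157 N down at 1.8 m → arm 1.8 m, τ = 157 × 1.8 = 282.6 N·m clockwise.
Toolbox: 5.2 × 9.81 = 51.01 N down at 1.1 m → arm 1.1 m, τ = 51.01 × 1.1 = 56.11 N·m clockwise.
Total clockwise load moment = 745.7 N·m.
The cable tension T acts at 2 m; only its component perpendicular to the bar, T sinθ, produces torque. sinθ = h/√(h²+d²) = 3.2/√(3.2²+2²) = 0.848.
Setting net torque to zero: T × 2 × 0.848 = 745.7 → T = 745.7 / 1.696 = 440 N.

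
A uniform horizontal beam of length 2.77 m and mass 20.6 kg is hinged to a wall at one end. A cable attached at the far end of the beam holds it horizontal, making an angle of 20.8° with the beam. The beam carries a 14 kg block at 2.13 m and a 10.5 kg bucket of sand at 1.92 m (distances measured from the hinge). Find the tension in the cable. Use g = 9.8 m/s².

T ≈ 782 N

Taking torques about the hinge:
Beam weight: 20.6 × 9.8 = 201.9 N down at 1.385 m → arm 1.385 m, τ = 201.9 × 1.385 = 279.6 N·m clockwise.
Block: 14 × 9.8 = 137.2 N down at 2.13 m → arm 2.13 m, τ = 137.2 × 2.13 = 292.2 N·m clockwise.
Bucket of sand: 10.5 × 9.8 = 102.9 N down at 1.92 m → arm 1.92 m, τ = 102.9 × 1.92 = 197.6 N·m clockwise.
Total clockwise load moment = 769.4 N·m.
The cable tension T acts at 2.77 m; only its component perpendicular to the beam, T sinθ, produces torque. sin 20.8° = 0.3551.
Στ = 0 ⇒ T × 2.77 × 0.3551 = 769.4 ⇒ T = 769.4 / 0.9836 = 782 N.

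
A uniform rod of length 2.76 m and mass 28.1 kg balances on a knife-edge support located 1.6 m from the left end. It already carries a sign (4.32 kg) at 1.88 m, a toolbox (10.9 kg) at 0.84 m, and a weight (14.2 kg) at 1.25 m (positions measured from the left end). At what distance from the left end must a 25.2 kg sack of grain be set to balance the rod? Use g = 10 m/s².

x ≈ 2.32 m from the left end

Take moments about the knife-edge support (at 1.6 m from the left end).
Beam weight: 28.1 × 10 = 281 N down at 1.38 m → arm 0.22 m, τ = 281 × 0.22 = 61.82 N·m counterclockwise.
Sign: 4.32 × 10 = 43.2 N down at 1.88 m → arm 0.28 m, τ = 43.2 × 0.28 = 12.1 N·m clockwise.
Toolbox: 10.9 × 10 = 109 N down at 0.84 m → arm 0.76 m, τ = 109 × 0.76 = 82.84 N·m counterclockwise.
Weight: 14.2 × 10 = 142 N down at 1.25 m → arm 0.35 m, τ = 142 × 0.35 = 49.7 N·m counterclockwise.
Net moment of existing loads = 182.3 N·m counterclockwise.
The sack of grain weighs 25.2 × 10 = 252 N and must supply an equal clockwise moment, so its lever arm about the knife-edge support is 182.3 / 252 = 0.723 m.
That puts it at 1.6 + 0.723 = 2.32 m from the left end.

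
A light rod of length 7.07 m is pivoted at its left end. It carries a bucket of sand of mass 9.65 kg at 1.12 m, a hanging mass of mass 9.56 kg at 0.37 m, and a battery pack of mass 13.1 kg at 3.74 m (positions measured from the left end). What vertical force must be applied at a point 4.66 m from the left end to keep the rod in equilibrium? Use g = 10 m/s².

F ≈ 136 N

Taking torques about the left end:
Bucket of sand: 9.65 × 10 = 96.5 N down at 1.12 m → arm 1.12 m, τ = 96.5 × 1.12 = 108.1 N·m clockwise.
Hanging mass: 9.56 × 10 = 95.6 N down at 0.37 m → arm 0.37 m, τ = 95.6 × 0.37 = 35.37 N·m clockwise.
Battery pack: 13.1 × 10 = 131 N down at 3.74 m → arm 3.74 m, τ = 131 × 3.74 = 489.9 N·m clockwise.
Net moment of the loads = 633.4 N·m clockwise.
The upward force F acts at a point 4.66 m from the left end, arm 4.66 m, giving F × 4.66 counterclockwise.
Στ = 0 ⇒ F × 4.66 = 633.4 ⇒ F = 633.4 / 4.66 = 136 N.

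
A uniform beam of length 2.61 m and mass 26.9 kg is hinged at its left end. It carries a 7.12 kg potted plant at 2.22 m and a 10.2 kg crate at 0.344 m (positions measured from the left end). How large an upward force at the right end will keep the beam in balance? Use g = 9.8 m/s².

Choose the left end as the axis so the unknown pivot reaction has zero arm there.
Beam weight: 26.9 × 9.8 = 263.6 N down at 1.305 m → arm 1.305 m, τ = 263.6 × 1.305 = 344 N·m clockwise.
Potted plant: 7.12 × 9.8 = 69.78 N down at 2.22 m → arm 2.22 m, τ = 69.78 × 2.22 = 154.9 N·m clockwise.
Crate: 10.2 × 9.8 = 99.96 N down at 0.344 m → arm 0.344 m, τ = 99.96 × 0.344 = 34.39 N·m clockwise.
Net moment of the loads = 533.3 N·m clockwise.
The upward force F acts at the right end, arm 2.61 m, giving F × 2.61 counterclockwise.
For rotational equilibrium, F × 2.61 = 533.3, so F = 533.3 / 2.61 = 204 N.

F ≈ 204 N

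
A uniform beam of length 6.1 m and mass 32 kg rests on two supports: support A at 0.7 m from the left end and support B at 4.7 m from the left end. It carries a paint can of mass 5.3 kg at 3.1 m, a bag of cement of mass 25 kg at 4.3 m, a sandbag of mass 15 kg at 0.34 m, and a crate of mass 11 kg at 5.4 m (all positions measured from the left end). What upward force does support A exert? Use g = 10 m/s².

R_A ≈ 322 N

Choose support B as the axis so its reaction then has zero moment arm.
Beam weight: 32 × 10 = 320 N down at 3.05 m → arm 1.65 m, τ = 320 × 1.65 = 528 N·m counterclockwise.
Paint can: 5.3 × 10 = 53 N down at 3.1 m → arm 1.6 m, τ = 53 × 1.6 = 84.8 N·m counterclockwise.
Bag of cement: 25 × 10 = 250 N down at 4.3 m → arm 0.4 m, τ = 250 × 0.4 = 100 N·m counterclockwise.
Sandbag: 15 × 10 = 150 N down at 0.34 m → arm 4.36 m, τ = 150 × 4.36 = 654 N·m counterclockwise.
Crate: 11 × 10 = 110 N down at 5.4 m → arm 0.7 m, τ = 110 × 0.7 = 77 N·m clockwise.
Net load moment about support B = 1290 N·m counterclockwise.
Reaction R at support A is upward at 0.7 m, arm 4 m → moment R × 4 clockwise.
Balancing moments: R × 4 = 1290, giving R = 322 N.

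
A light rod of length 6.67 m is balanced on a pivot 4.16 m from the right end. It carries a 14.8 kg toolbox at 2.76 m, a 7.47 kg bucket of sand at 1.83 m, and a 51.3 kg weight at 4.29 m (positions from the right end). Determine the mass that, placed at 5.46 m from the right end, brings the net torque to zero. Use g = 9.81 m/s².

Take moments about the pivot (at 4.16 m from the right end).
Toolbox: 14.8 × 9.81 = 145.2 N down at 2.76 m → arm 1.4 m, τ = 145.2 × 1.4 = 203.3 N·m clockwise.
Bucket of sand: 7.47 × 9.81 = 73.28 N down at 1.83 m → arm 2.33 m, τ = 73.28 × 2.33 = 170.7 N·m clockwise.
Weight: 51.3 × 9.81 = 503.3 N down at 4.29 m → arm 0.13 m, τ = 503.3 × 0.13 = 65.43 N·m counterclockwise.
Net moment of known loads = 308.6 N·m clockwise.
An unknown mass m at 5.46 m has arm 1.3 m; its moment is m·g·1.3 counterclockwise.
Balancing moments: m × 9.81 × 1.3 = 308.6, giving m = 308.6 / (9.81 × 1.3) = 24.2 kg.

m ≈ 24.2 kg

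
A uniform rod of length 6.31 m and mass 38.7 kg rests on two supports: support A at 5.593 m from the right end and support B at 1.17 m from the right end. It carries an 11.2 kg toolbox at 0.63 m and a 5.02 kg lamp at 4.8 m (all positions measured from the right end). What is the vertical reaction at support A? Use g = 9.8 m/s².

R_A ≈ 197 N

Take moments about support B.
Beam weight: 38.7 × 9.8 = 379.3 N down at 3.155 m → arm 1.985 m, τ = 379.3 × 1.985 = 752.9 N·m counterclockwise.
Toolbox: 11.2 × 9.8 = 109.8 N down at 0.63 m → arm 0.54 m, τ = 109.8 × 0.54 = 59.29 N·m clockwise.
Lamp: 5.02 × 9.8 = 49.2 N down at 4.8 m → arm 3.63 m, τ = 49.2 × 3.63 = 178.6 N·m counterclockwise.
Net load moment about support B = 872.2 N·m counterclockwise.
Reaction R at support A is upward at 5.593 m, arm 4.423 m → moment R × 4.423 clockwise.
Στ = 0 ⇒ R × 4.423 = 872.2 ⇒ R = 197 N.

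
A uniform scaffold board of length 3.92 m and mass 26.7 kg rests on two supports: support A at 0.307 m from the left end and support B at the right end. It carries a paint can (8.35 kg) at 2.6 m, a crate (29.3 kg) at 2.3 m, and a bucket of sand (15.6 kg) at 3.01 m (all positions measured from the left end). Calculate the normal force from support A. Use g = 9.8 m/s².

About support B:
Beam weight: 26.7 × 9.8 = 261.7 N down at 1.96 m → arm 1.96 m, τ = 261.7 × 1.96 = 512.9 N·m counterclockwise.
Paint can: 8.35 × 9.8 = 81.83 N down at 2.6 m → arm 1.32 m, τ = 81.83 × 1.32 = 108 N·m counterclockwise.
Crate: 29.3 × 9.8 = 287.1 N down at 2.3 m → arm 1.62 m, τ = 287.1 × 1.62 = 465.1 N·m counterclockwise.
Bucket of sand: 15.6 × 9.8 = 152.9 N down at 3.01 m → arm 0.91 m, τ = 152.9 × 0.91 = 139.1 N·m counterclockwise.
Net load moment about support B = 1225 N·m counterclockwise.
Reaction R at support A is upward at 0.307 m, arm 3.613 m → moment R × 3.613 clockwise.
For rotational equilibrium, R × 3.613 = 1225, so R = 339 N.

R_A ≈ 339 N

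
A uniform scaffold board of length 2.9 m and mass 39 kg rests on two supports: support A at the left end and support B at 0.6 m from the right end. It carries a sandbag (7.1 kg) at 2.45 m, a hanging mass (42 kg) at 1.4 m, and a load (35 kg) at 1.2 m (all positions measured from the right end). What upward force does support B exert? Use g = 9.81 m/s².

Take moments about support A.
Beam weight: 39 × 9.81 = 382.6 N down at 1.45 m → arm 1.45 m, τ = 382.6 × 1.45 = 554.8 N·m clockwise.
Sandbag: 7.1 × 9.81 = 69.65 N down at 2.45 m → arm 0.45 m, τ = 69.65 × 0.45 = 31.34 N·m clockwise.
Hanging mass: 42 × 9.81 = 412 N down at 1.4 m → arm 1.5 m, τ = 412 × 1.5 = 618 N·m clockwise.
Load: 35 × 9.81 = 343.4 N down at 1.2 m → arm 1.7 m, τ = 343.4 × 1.7 = 583.8 N·m clockwise.
Net load moment about support A = 1788 N·m clockwise.
Reaction R at support B is upward at 0.6 m, arm 2.3 m → moment R × 2.3 counterclockwise.
Setting net torque to zero: R × 2.3 = 1788 → R = 777 N.

R_B ≈ 777 N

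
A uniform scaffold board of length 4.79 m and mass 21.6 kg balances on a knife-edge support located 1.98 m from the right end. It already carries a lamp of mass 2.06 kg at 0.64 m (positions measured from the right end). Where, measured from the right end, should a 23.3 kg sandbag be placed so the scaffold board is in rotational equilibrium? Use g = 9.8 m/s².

Sum moments about the knife-edge support (at 1.98 m from the right end) (the support reaction has zero arm there).
Beam weight: 21.6 × 9.8 = 211.7 N down at 2.395 m → arm 0.415 m, τ = 211.7 × 0.415 = 87.86 N·m counterclockwise.
Lamp: 2.06 × 9.8 = 20.19 N down at 0.64 m → arm 1.34 m, τ = 20.19 × 1.34 = 27.05 N·m clockwise.
Net moment of existing loads = 60.81 N·m counterclockwise.
The sandbag weighs 23.3 × 9.8 = 228.3 N and must supply an equal clockwise moment, so its lever arm about the knife-edge support is 60.81 / 228.3 = 0.266 m.
That puts it at 1.98 − 0.266 = 1.71 m from the right end.

x ≈ 1.71 m from the right end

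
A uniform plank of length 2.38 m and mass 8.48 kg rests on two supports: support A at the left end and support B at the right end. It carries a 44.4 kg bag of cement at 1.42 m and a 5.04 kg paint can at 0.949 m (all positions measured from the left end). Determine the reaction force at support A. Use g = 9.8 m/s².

R_A ≈ 247 N

Sum moments about support B (its reaction then has zero moment arm).
Beam weight: 8.48 × 9.8 = 83.1 N down at 1.19 m → arm 1.19 m, τ = 83.1 × 1.19 = 98.89 N·m counterclockwise.
Bag of cement: 44.4 × 9.8 = 435.1 N down at 1.42 m → arm 0.96 m, τ = 435.1 × 0.96 = 417.7 N·m counterclockwise.
Paint can: 5.04 × 9.8 = 49.39 N down at 0.949 m → arm 1.431 m, τ = 49.39 × 1.431 = 70.68 N·m counterclockwise.
Net load moment about support B = 587.3 N·m counterclockwise.
Reaction R at support A is upward at 0 m, arm 2.38 m → moment R × 2.38 clockwise.
Balancing moments: R × 2.38 = 587.3, giving R = 247 N.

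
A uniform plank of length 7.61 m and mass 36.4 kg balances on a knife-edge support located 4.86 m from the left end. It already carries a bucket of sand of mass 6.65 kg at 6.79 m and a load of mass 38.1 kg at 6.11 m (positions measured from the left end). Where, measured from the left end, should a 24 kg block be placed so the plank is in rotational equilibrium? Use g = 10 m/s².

About the knife-edge support (at 4.86 m from the left end):
Beam weight: 36.4 × 10 = 364 N down at 3.805 m → arm 1.055 m, τ = 364 × 1.055 = 384 N·m counterclockwise.
Bucket of sand: 6.65 × 10 = 66.5 N down at 6.79 m → arm 1.93 m, τ = 66.5 × 1.93 = 128.3 N·m clockwise.
Load: 38.1 × 10 = 381 N down at 6.11 m → arm 1.25 m, τ = 381 × 1.25 = 476.2 N·m clockwise.
Net moment of existing loads = 220.5 N·m clockwise.
The block weighs 24 × 10 = 240 N and must supply an equal counterclockwise moment, so its lever arm about the knife-edge support is 220.5 / 240 = 0.919 m.
That puts it at 4.86 − 0.919 = 3.94 m from the left end.

x ≈ 3.94 m from the left end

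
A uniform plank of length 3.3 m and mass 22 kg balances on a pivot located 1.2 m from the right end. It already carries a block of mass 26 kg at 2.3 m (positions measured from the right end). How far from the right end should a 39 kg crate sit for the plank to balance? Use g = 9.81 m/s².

x ≈ 0.213 m from the right end

Sum moments about the pivot (at 1.2 m from the right end) (the support reaction has zero arm there).
Beam weight: 22 × 9.81 = 215.8 N down at 1.65 m → arm 0.45 m, τ = 215.8 × 0.45 = 97.11 N·m counterclockwise.
Block: 26 × 9.81 = 255.1 N down at 2.3 m → arm 1.1 m, τ = 255.1 × 1.1 = 280.6 N·m counterclockwise.
Net moment of existing loads = 377.7 N·m counterclockwise.
The crate weighs 39 × 9.81 = 382.6 N and must supply an equal clockwise moment, so its lever arm about the pivot is 377.7 / 382.6 = 0.987 m.
That puts it at 1.2 − 0.987 = 0.213 m from the right end.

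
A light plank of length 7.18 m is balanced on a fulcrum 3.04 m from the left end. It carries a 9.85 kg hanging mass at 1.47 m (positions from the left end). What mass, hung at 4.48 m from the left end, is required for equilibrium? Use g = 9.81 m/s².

m ≈ 10.7 kg

Choose the fulcrum (at 3.04 m from the left end) as the axis so the support reaction has zero arm there.
Hanging mass: 9.85 × 9.81 = 96.63 N down at 1.47 m → arm 1.57 m, τ = 96.63 × 1.57 = 151.7 N·m counterclockwise.
Net moment of known loads = 151.7 N·m counterclockwise.
An unknown mass m at 4.48 m has arm 1.44 m; its moment is m·g·1.44 clockwise.
Setting net torque to zero: m × 9.81 × 1.44 = 151.7 → m = 151.7 / (9.81 × 1.44) = 10.7 kg.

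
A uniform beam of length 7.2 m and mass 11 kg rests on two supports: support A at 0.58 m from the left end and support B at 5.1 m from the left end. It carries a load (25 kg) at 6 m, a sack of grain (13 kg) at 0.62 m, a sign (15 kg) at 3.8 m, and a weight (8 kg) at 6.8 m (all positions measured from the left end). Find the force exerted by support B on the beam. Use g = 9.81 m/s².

Sum moments about support A (its reaction then has zero moment arm).
Beam weight: 11 × 9.81 = 107.9 N down at 3.6 m → arm 3.02 m, τ = 107.9 × 3.02 = 325.9 N·m clockwise.
Load: 25 × 9.81 = 245.2 N down at 6 m → arm 5.42 m, τ = 245.2 × 5.42 = 1329 N·m clockwise.
Sack of grain: 13 × 9.81 = 127.5 N down at 0.62 m → arm 0.04 m, τ = 127.5 × 0.04 = 5.1 N·m clockwise.
Sign: 15 × 9.81 = 147.2 N down at 3.8 m → arm 3.22 m, τ = 147.2 × 3.22 = 474 N·m clockwise.
Weight: 8 × 9.81 = 78.48 N down at 6.8 m → arm 6.22 m, τ = 78.48 × 6.22 = 488.1 N·m clockwise.
Net load moment about support A = 2622 N·m clockwise.
Reaction R at support B is upward at 5.1 m, arm 4.52 m → moment R × 4.52 counterclockwise.
For rotational equilibrium, R × 4.52 = 2622, so R = 580 N.

R_B ≈ 580 N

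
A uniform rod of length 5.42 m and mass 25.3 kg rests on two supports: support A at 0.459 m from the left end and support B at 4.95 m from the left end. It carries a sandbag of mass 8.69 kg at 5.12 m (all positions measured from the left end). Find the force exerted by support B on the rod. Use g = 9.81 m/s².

R_B ≈ 213 N

About support A:
Beam weight: 25.3 × 9.81 = 248.2 N down at 2.71 m → arm 2.251 m, τ = 248.2 × 2.251 = 558.7 N·m clockwise.
Sandbag: 8.69 × 9.81 = 85.25 N down at 5.12 m → arm 4.661 m, τ = 85.25 × 4.661 = 397.4 N·m clockwise.
Net load moment about support A = 956.1 N·m clockwise.
Reaction R at support B is upward at 4.95 m, arm 4.491 m → moment R × 4.491 counterclockwise.
Setting net torque to zero: R × 4.491 = 956.1 → R = 213 N.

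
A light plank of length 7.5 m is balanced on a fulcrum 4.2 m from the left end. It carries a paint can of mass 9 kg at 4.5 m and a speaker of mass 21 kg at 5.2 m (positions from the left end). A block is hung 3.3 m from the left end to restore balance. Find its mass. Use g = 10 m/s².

m ≈ 26.3 kg

About the fulcrum (at 4.2 m from the left end):
Paint can: 9 × 10 = 90 N down at 4.5 m → arm 0.3 m, τ = 90 × 0.3 = 27 N·m clockwise.
Speaker: 21 × 10 = 210 N down at 5.2 m → arm 1 m, τ = 210 × 1 = 210 N·m clockwise.
Net moment of known loads = 237 N·m clockwise.
An unknown mass m at 3.3 m has arm 0.9 m; its moment is m·g·0.9 counterclockwise.
Setting net torque to zero: m × 10 × 0.9 = 237 → m = 237 / (10 × 0.9) = 26.3 kg.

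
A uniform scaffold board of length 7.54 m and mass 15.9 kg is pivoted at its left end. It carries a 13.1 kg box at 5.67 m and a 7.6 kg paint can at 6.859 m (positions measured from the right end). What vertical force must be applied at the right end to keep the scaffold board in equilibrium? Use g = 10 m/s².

Choose the left end as the axis so the unknown pivot reaction has zero arm there.
Beam weight: 15.9 × 10 = 159 N down at 3.77 m → arm 3.77 m, τ = 159 × 3.77 = 599.4 N·m clockwise.
Box: 13.1 × 10 = 131 N down at 5.67 m → arm 1.87 m, τ = 131 × 1.87 = 245 N·m clockwise.
Paint can: 7.6 × 10 = 76 N down at 6.859 m → arm 0.681 m, τ = 76 × 0.681 = 51.76 N·m clockwise.
Net moment of the loads = 896.2 N·m clockwise.
The upward force F acts at the right end, arm 7.54 m, giving F × 7.54 counterclockwise.
Balancing moments: F × 7.54 = 896.2, giving F = 896.2 / 7.54 = 119 N.

F ≈ 119 N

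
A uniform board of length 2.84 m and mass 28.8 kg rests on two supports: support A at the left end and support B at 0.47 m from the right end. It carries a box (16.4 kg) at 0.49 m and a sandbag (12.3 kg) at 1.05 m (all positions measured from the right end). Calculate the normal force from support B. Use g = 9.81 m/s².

Taking torques about support A:
Beam weight: 28.8 × 9.81 = 282.5 N down at 1.42 m → arm 1.42 m, τ = 282.5 × 1.42 = 401.1 N·m clockwise.
Box: 16.4 × 9.81 = 160.9 N down at 0.49 m → arm 2.35 m, τ = 160.9 × 2.35 = 378.1 N·m clockwise.
Sandbag: 12.3 × 9.81 = 120.7 N down at 1.05 m → arm 1.79 m, τ = 120.7 × 1.79 = 216.1 N·m clockwise.
Net load moment about support A = 995.3 N·m clockwise.
Reaction R at support B is upward at 0.47 m, arm 2.37 m → moment R × 2.37 counterclockwise.
For rotational equilibrium, R × 2.37 = 995.3, so R = 420 N.

R_B ≈ 420 N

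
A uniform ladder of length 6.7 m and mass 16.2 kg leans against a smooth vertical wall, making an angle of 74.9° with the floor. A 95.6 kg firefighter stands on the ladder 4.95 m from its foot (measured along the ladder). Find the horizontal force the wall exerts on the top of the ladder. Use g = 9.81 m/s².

About the foot of the ladder:
Ladder weight 16.2×9.81 = 158.9 N acts at 3.35 m along the ladder; its horizontal arm is 3.35·cos74.9° = 0.8727 m → τ = 138.7 N·m clockwise.
Firefighter: 95.6×9.81 = 937.8 N at 4.95 m → arm 1.289 m → τ = 1209 N·m clockwise.
Wall normal N acts horizontally at the top; its moment arm is the height L sinθ = 6.7·sin74.9° = 6.469 m, counterclockwise.
Setting net torque to zero: N × 6.469 = 1348 → N = 208 N.

N_wall ≈ 208 N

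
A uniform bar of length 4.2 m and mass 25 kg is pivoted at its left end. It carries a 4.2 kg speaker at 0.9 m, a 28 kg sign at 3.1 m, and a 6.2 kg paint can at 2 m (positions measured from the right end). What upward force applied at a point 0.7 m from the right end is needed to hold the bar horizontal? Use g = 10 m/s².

About the left end:
Beam weight: 25 × 10 = 250 N down at 2.1 m → arm 2.1 m, τ = 250 × 2.1 = 525 N·m clockwise.
Speaker: 4.2 × 10 = 42 N down at 0.9 m → arm 3.3 m, τ = 42 × 3.3 = 138.6 N·m clockwise.
Sign: 28 × 10 = 280 N down at 3.1 m → arm 1.1 m, τ = 280 × 1.1 = 308 N·m clockwise.
Paint can: 6.2 × 10 = 62 N down at 2 m → arm 2.2 m, τ = 62 × 2.2 = 136.4 N·m clockwise.
Net moment of the loads = 1108 N·m clockwise.
The upward force F acts at a point 0.7 m from the right end, arm 3.5 m, giving F × 3.5 counterclockwise.
Balancing moments: F × 3.5 = 1108, giving F = 1108 / 3.5 = 317 N.

F ≈ 317 N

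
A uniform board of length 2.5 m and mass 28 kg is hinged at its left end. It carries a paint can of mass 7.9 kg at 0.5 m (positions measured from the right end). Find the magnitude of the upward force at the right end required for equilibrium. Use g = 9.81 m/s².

F ≈ 199 N

About the left end:
Beam weight: 28 × 9.81 = 274.7 N down at 1.25 m → arm 1.25 m, τ = 274.7 × 1.25 = 343.4 N·m clockwise.
Paint can: 7.9 × 9.81 = 77.5 N down at 0.5 m → arm 2 m, τ = 77.5 × 2 = 155 N·m clockwise.
Net moment of the loads = 498.4 N·m clockwise.
The upward force F acts at the right end, arm 2.5 m, giving F × 2.5 counterclockwise.
Στ = 0 ⇒ F × 2.5 = 498.4 ⇒ F = 498.4 / 2.5 = 199 N.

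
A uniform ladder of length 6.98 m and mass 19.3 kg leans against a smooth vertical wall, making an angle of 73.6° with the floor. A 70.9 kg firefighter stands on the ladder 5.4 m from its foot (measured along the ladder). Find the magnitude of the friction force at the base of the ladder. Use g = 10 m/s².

Sum moments about the foot of the ladder (the floor normal and friction both act there and drop out).
Ladder weight 19.3×10 = 193 N acts at 3.49 m along the ladder; its horizontal arm is 3.49·cos73.6° = 0.9854 m → τ = 190.2 N·m clockwise.
Firefighter: 70.9×10 = 709 N at 5.4 m → arm 1.525 m → τ = 1081 N·m clockwise.
Wall normal N acts horizontally at the top; its moment arm is the height L sinθ = 6.98·sin73.6° = 6.696 m, counterclockwise.
Setting net torque to zero: N × 6.696 = 1271 → N = 190 N.
ΣFx = 0: friction at the foot balances the wall's push, so f = N_wall = 190 N.

f ≈ 190 N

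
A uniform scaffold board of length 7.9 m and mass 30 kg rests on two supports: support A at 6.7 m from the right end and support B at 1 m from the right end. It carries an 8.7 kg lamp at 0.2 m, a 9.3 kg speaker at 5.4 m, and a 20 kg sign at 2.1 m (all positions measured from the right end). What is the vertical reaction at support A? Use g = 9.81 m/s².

Choose support B as the axis so its reaction then has zero moment arm.
Beam weight: 30 × 9.81 = 294.3 N down at 3.95 m → arm 2.95 m, τ = 294.3 × 2.95 = 868.2 N·m counterclockwise.
Lamp: 8.7 × 9.81 = 85.35 N down at 0.2 m → arm 0.8 m, τ = 85.35 × 0.8 = 68.28 N·m clockwise.
Speaker: 9.3 × 9.81 = 91.23 N down at 5.4 m → arm 4.4 m, τ = 91.23 × 4.4 = 401.4 N·m counterclockwise.
Sign: 20 × 9.81 = 196.2 N down at 2.1 m → arm 1.1 m, τ = 196.2 × 1.1 = 215.8 N·m counterclockwise.
Net load moment about support B = 1417 N·m counterclockwise.
Reaction R at support A is upward at 6.7 m, arm 5.7 m → moment R × 5.7 clockwise.
Στ = 0 ⇒ R × 5.7 = 1417 ⇒ R = 249 N.

R_A ≈ 249 N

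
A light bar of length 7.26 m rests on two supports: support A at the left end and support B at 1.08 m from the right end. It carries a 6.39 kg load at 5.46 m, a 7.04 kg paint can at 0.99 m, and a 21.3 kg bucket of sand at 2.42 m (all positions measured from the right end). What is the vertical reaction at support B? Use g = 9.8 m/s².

R_B ≈ 252 N

Take moments about support A.
Load: 6.39 × 9.8 = 62.62 N down at 5.46 m → arm 1.8 m, τ = 62.62 × 1.8 = 112.7 N·m clockwise.
Paint can: 7.04 × 9.8 = 68.99 N down at 0.99 m → arm 6.27 m, τ = 68.99 × 6.27 = 432.6 N·m clockwise.
Bucket of sand: 21.3 × 9.8 = 208.7 N down at 2.42 m → arm 4.84 m, τ = 208.7 × 4.84 = 1010 N·m clockwise.
Net load moment about support A = 1555 N·m clockwise.
Reaction R at support B is upward at 1.08 m, arm 6.18 m → moment R × 6.18 counterclockwise.
For rotational equilibrium, R × 6.18 = 1555, so R = 252 N.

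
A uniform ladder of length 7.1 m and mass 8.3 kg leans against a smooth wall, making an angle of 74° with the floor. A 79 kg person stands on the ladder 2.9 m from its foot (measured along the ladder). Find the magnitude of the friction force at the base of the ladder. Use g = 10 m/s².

About the foot of the ladder:
Ladder weight 8.3×10 = 83 N acts at 3.55 m along the ladder; its horizontal arm is 3.55·cos74° = 0.9785 m → τ = 81.22 N·m clockwise.
Person: 79×10 = 790 N at 2.9 m → arm 0.7993 m → τ = 631.4 N·m clockwise.
Wall normal N acts horizontally at the top; its moment arm is the height L sinθ = 7.1·sin74° = 6.825 m, counterclockwise.
Setting net torque to zero: N × 6.825 = 712.6 → N = 104 N.
ΣFx = 0: friction at the foot balances the wall's push, so f = N_wall = 104 N.

f ≈ 104 N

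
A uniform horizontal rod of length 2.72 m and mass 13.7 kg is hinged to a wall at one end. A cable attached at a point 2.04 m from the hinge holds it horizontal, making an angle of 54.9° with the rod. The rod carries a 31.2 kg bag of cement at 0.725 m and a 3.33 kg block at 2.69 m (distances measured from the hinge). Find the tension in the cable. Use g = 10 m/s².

Choose the hinge as the axis so the unknown hinge reaction has zero arm there.
Beam weight: 13.7 × 10 = 137 N down at 1.36 m → arm 1.36 m, τ = 137 × 1.36 = 186.3 N·m clockwise.
Bag of cement: 31.2 × 10 = 312 N down at 0.725 m → arm 0.725 m, τ = 312 × 0.725 = 226.2 N·m clockwise.
Block: 3.33 × 10 = 33.3 N down at 2.69 m → arm 2.69 m, τ = 33.3 × 2.69 = 89.58 N·m clockwise.
Total clockwise load moment = 502.1 N·m.
The cable tension T acts at 2.04 m; only its component perpendicular to the rod, T sinθ, produces torque. sin 54.9° = 0.8181.
Setting net torque to zero: T × 2.04 × 0.8181 = 502.1 → T = 502.1 / 1.669 = 301 N.

T ≈ 301 N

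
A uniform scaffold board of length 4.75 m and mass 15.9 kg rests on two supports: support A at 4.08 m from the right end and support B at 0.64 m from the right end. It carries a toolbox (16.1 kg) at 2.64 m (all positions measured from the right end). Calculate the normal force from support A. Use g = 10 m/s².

Take moments about support B.
Beam weight: 15.9 × 10 = 159 N down at 2.375 m → arm 1.735 m, τ = 159 × 1.735 = 275.9 N·m counterclockwise.
Toolbox: 16.1 × 10 = 161 N down at 2.64 m → arm 2 m, τ = 161 × 2 = 322 N·m counterclockwise.
Net load moment about support B = 597.9 N·m counterclockwise.
Reaction R at support A is upward at 4.08 m, arm 3.44 m → moment R × 3.44 clockwise.
For rotational equilibrium, R × 3.44 = 597.9, so R = 174 N.

R_A ≈ 174 N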